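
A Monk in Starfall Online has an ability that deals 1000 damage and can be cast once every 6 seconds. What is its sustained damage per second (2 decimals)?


DPS = damage / cooldown
= 1000 / 6
= 166.67

166.67 DPS


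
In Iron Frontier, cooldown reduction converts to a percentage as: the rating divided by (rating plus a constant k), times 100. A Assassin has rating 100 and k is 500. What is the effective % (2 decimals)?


effective% = rating / (rating + k) * 100
= 100 / (100 + 500) * 100
= 100 / 600 * 100
= 0.166667 * 100
= 16.67%

16.67%


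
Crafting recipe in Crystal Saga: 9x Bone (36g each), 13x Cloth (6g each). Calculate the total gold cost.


Cost breakdown:
  Bone: 9 * 36 = 324
  Cloth: 13 * 6 = 78
Total = 324 + 78 = 402

402 gold


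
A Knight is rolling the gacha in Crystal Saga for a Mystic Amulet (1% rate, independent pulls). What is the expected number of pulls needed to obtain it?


Expected pulls for a geometric distribution = 1/p = 100 / rate%
= 100 / 1
= 100.0

100.0 pulls


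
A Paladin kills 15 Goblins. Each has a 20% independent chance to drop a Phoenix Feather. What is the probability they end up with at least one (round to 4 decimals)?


P(at least one) = 1 - P(none) = 1 - (1-p)^n
p = 20/100 = 0.2
1 - p = 0.8
(1 - p)^15 = 0.8^15 = 0.035184
P(at least one) = 1 - 0.035184 = 0.9648

0.9648


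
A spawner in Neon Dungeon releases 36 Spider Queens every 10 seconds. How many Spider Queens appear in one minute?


Spawns per minute = count * (60 / interval)
= 36 * (60 / 10)
= 36 * 6.0
= 216.0

216.0 per minute


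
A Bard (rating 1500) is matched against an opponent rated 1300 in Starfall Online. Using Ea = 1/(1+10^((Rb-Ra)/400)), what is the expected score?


Elo expected score: Ea = 1/(1 + 10^((Rb-Ra)/400))
Rb - Ra = 1300 - 1500 = -200
(Rb-Ra)/400 = -200/400 = -0.5
10^-0.5 = 0.316228
Ea = 1/(1 + 0.316228) = 1/1.316228 = 0.7597

0.7597


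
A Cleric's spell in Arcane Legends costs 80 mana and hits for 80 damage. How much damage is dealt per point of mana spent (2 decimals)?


Efficiency = damage / mana
= 80 / 80
= 1.00

1.00 dmg/mana


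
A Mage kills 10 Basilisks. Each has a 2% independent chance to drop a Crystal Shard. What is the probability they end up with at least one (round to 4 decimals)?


P(at least one) = 1 - P(none) = 1 - (1-p)^n
p = 2/100 = 0.02
1 - p = 0.98
(1 - p)^10 = 0.98^10 = 0.817073
P(at least one) = 1 - 0.817073 = 0.1829

0.1829


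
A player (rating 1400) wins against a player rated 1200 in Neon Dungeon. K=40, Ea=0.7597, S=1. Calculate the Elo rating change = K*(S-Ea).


Elo update: delta = K * (S - Ea), where S = 1 (wins)
S - Ea = 1 - 0.7597 = 0.2403
Rating change = 40 * 0.2403
= 9.61

9.61 rating points


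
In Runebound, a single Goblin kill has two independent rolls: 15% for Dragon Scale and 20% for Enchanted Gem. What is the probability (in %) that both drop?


For independent events, P(both) = P(A) * P(B)
= 15% * 20%
= 300 / 100 %
= 3.0%

3.0%


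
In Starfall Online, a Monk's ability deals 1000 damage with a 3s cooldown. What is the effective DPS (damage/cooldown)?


DPS = damage / cooldown
= 1000 / 3
= 333.33

333.33 DPS


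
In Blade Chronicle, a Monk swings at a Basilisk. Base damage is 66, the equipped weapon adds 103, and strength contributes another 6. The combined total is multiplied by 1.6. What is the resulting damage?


Sum base + weapon + str = 66 + 103 + 6 = 175
Multiply by 1.6:
175 * 1.6 = 280.0

280.0 damage


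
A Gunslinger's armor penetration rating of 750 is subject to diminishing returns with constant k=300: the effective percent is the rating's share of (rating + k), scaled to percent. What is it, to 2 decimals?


effective% = rating / (rating + k) * 100
= 750 / (750 + 300) * 100
= 750 / 1050 * 100
= 0.714286 * 100
= 71.43%

71.43%


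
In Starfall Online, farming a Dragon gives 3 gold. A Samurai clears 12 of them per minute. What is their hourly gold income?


Gold per minute = 3 * 12 = 36
Gold per hour = 36 * 60 = 2160

2160 gold/hour


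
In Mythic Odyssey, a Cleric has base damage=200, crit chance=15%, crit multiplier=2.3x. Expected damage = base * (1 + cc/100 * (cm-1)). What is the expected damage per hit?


E[dmg] = base * (1 + crit_chance * (crit_mult - 1))
cc as decimal = 15/100 = 0.15
cm - 1 = 2.3 - 1 = 1.3
Bonus factor = 0.15 * 1.3 = 0.195
Total multiplier = 1 + 0.195 = 1.195
Expected damage = 200 * 1.195 = 239.00

239.00 damage


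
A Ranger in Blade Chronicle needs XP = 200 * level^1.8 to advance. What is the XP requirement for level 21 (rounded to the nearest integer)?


XP = 200 * level^1.8
Substitute level = 21:
XP = 200 * 21^1.8
= 200 * 239.8804
= 47976

47976 XP


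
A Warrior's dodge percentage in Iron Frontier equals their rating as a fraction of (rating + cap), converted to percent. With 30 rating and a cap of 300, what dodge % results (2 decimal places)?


dodge% = 30 / (30 + 300) * 100
= 30 / 330 * 100
= 0.090909 * 100
= 9.09%

9.09%


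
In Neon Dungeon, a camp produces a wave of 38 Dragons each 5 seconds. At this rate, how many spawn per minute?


Spawns per minute = count * (60 / interval)
= 38 * (60 / 5)
= 38 * 12.0
= 456.0

456.0 per minute


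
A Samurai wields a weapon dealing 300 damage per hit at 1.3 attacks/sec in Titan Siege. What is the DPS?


DPS = damage * attack_speed
= 300 * 1.3
= 390.0

390.0 DPS


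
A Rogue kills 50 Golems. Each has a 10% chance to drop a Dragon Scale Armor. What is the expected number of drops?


Expected drops = kills * (drop_rate / 100)
= 50 * (10 / 100)
= 50 * 0.1
= 5.0

5.0 drops


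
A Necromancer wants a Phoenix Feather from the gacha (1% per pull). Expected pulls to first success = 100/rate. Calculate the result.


Expected pulls for a geometric distribution = 1/p = 100 / rate%
= 100 / 1
= 100.0

100.0 pulls


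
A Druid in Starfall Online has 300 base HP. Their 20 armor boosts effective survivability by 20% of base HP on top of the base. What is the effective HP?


EHP = 300 * (1 + 20/100)
= 300 * (1 + 0.2)
= 300 * 1.2
= 360.0

360.0 EHP


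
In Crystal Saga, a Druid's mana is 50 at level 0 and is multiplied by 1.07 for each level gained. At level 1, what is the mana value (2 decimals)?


value = base * growth^level
= 50 * 1.07^1
= 50 * 1.07
= 53.50

53.50 mana


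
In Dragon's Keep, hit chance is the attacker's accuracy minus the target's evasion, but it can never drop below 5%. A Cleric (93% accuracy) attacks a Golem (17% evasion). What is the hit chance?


accuracy - evasion = 93 - 17 = 76
Apply floor: max(76, 5) = 76
Hit chance = 76%

76%


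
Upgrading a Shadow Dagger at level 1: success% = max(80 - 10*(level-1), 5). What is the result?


raw_rate = 80 - 10 * (1 - 1)
= 80 - 10 * 0
= 80 - 0
= 80
Apply floor: max(80, 5) = 80%

80%


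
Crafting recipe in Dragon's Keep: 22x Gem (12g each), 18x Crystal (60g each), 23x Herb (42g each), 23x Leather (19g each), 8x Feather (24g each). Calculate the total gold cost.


Cost breakdown:
  Gem: 22 * 12 = 264
  Crystal: 18 * 60 = 1080
  Herb: 23 * 42 = 966
  Leather: 23 * 19 = 437
  Feather: 8 * 24 = 192
Total = 264 + 1080 + 966 + 437 + 192 = 2939

2939 gold


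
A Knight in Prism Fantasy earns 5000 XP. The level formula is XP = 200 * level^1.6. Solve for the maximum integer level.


XP = 200 * level^1.6, so level = (XP / 200)^(1/1.6)
= (5000 / 200)^(1/1.6)
= 25.0^0.625
= 7.4767
Floor: level = 7

level 7


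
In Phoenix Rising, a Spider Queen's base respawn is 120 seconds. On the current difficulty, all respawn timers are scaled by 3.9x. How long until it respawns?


Respawn time = base * multiplier
= 120 * 3.9
= 468.0 seconds

468.0 seconds


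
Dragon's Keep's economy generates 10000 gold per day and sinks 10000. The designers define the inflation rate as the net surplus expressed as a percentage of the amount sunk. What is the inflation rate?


Net gold = 10000 - 10000 = 0
Inflation rate = net / sunk * 100 = 0 / 10000 * 100
= 0.0 * 100
= 0.00%

0.00%


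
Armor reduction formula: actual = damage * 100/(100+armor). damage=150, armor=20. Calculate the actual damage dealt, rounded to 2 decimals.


actual = 150 * 100 / (100 + 20)
= 150 * 100 / 120
= 15000 / 120
= 125.00

125.00 damage


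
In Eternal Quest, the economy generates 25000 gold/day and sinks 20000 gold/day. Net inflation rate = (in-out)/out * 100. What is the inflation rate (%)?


Net gold = 25000 - 20000 = 5000
Inflation rate = net / sunk * 100 = 5000 / 20000 * 100
= 0.25 * 100
= 25.00%

25.00%


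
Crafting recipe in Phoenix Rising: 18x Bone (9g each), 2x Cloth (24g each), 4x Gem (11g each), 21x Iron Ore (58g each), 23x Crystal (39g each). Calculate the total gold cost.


Cost breakdown:
  Bone: 18 * 9 = 162
  Cloth: 2 * 24 = 48
  Gem: 4 * 11 = 44
  Iron Ore: 21 * 58 = 1218
  Crystal: 23 * 39 = 897
Total = 162 + 48 + 44 + 1218 + 897 = 2369

2369 gold


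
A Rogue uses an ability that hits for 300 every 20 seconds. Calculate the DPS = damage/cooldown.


DPS = damage / cooldown
= 300 / 20
= 15.00

15.00 DPS


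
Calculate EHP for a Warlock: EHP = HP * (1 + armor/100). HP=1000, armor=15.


EHP = 1000 * (1 + 15/100)
= 1000 * (1 + 0.15)
= 1000 * 1.15
= 1150.0

1150.0 EHP


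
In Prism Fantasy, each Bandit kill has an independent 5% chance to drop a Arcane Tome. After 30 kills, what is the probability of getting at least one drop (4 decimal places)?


P(at least one) = 1 - P(none) = 1 - (1-p)^n
p = 5/100 = 0.05
1 - p = 0.95
(1 - p)^30 = 0.95^30 = 0.214639
P(at least one) = 1 - 0.214639 = 0.7854

0.7854


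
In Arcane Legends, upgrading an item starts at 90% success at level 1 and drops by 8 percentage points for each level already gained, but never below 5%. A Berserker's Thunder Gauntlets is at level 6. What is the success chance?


raw_rate = 90 - 8 * (6 - 1)
= 90 - 8 * 5
= 90 - 40
= 50
Apply floor: max(50, 5) = 50%

50%


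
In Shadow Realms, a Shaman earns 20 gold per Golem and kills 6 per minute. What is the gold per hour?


Gold per minute = 20 * 6 = 120
Gold per hour = 120 * 60 = 7200

7200 gold/hour


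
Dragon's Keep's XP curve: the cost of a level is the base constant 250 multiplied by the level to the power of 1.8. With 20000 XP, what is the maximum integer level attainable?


XP = 250 * level^1.8, so level = (XP / 250)^(1/1.8)
= (20000 / 250)^(1/1.8)
= 80.0^0.5556
= 11.4096
Floor: level = 11

level 11


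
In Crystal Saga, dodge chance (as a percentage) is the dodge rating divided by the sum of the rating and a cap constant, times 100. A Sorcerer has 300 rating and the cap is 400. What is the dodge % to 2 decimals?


dodge% = 300 / (300 + 400) * 100
= 300 / 700 * 100
= 0.428571 * 100
= 42.86%

42.86%


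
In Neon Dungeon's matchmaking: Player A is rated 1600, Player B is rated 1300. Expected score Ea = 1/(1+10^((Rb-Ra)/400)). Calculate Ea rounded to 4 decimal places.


Elo expected score: Ea = 1/(1 + 10^((Rb-Ra)/400))
Rb - Ra = 1300 - 1600 = -300
(Rb-Ra)/400 = -300/400 = -0.75
10^-0.75 = 0.177828
Ea = 1/(1 + 0.177828) = 1/1.177828 = 0.8490

0.8490


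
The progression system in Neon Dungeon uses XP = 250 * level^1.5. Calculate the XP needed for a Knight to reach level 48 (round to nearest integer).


XP = 250 * level^1.5
Substitute level = 48:
XP = 250 * 48^1.5
= 250 * 332.5538
= 83138

83138 XP


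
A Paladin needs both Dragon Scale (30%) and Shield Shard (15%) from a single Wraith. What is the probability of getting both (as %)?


For independent events, P(both) = P(A) * P(B)
= 30% * 15%
= 450 / 100 %
= 4.5%

4.5%


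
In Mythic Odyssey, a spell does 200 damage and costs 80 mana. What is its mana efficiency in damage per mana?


Efficiency = damage / mana
= 200 / 80
= 2.50

2.50 dmg/mana


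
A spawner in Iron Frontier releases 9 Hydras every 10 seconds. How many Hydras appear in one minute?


Spawns per minute = count * (60 / interval)
= 9 * (60 / 10)
= 9 * 6.0
= 54.0

54.0 per minute


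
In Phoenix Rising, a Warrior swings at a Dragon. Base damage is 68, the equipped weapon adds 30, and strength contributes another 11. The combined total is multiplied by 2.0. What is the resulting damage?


Sum base + weapon + str = 68 + 30 + 11 = 109
Multiply by 2.0:
109 * 2.0 = 218.0

218.0 damage


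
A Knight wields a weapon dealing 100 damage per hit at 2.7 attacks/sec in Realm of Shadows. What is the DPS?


DPS = damage * attack_speed
= 100 * 2.7
= 270.0

270.0 DPS


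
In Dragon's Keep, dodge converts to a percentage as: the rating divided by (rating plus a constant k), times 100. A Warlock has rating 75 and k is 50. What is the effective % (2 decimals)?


effective% = rating / (rating + k) * 100
= 75 / (75 + 50) * 100
= 75 / 125 * 100
= 0.6 * 100
= 60.00%

60.00%


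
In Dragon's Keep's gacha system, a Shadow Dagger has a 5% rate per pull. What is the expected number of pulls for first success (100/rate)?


Expected pulls for a geometric distribution = 1/p = 100 / rate%
= 100 / 5
= 20.0

20.0 pulls


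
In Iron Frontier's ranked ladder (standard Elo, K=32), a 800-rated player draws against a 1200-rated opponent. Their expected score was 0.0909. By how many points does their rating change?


Elo update: delta = K * (S - Ea), where S = 0.5 (draws)
S - Ea = 0.5 - 0.0909 = 0.4091
Rating change = 32 * 0.4091
= 13.09

13.09 rating points


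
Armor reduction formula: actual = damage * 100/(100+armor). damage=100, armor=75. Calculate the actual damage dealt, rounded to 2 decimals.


actual = 100 * 100 / (100 + 75)
= 100 * 100 / 175
= 10000 / 175
= 57.14

57.14 damage


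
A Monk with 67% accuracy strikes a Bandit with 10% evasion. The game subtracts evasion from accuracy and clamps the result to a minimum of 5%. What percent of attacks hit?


accuracy - evasion = 67 - 10 = 57
Apply floor: max(57, 5) = 57
Hit chance = 57%

57%


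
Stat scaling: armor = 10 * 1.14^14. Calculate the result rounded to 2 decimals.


value = base * growth^level
= 10 * 1.14^14
= 10 * 6.261349
= 62.61

62.61 armor


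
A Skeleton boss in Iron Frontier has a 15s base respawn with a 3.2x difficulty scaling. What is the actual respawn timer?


Respawn time = base * multiplier
= 15 * 3.2
= 48.0 seconds

48.0 seconds


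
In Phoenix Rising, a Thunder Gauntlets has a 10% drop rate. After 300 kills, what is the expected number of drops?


Expected drops = kills * (drop_rate / 100)
= 300 * (10 / 100)
= 300 * 0.1
= 30.0

30.0 drops


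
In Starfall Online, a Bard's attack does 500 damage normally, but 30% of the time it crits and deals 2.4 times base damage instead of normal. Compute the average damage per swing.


E[dmg] = base * (1 + crit_chance * (crit_mult - 1))
cc as decimal = 30/100 = 0.3
cm - 1 = 2.4 - 1 = 1.4
Bonus factor = 0.3 * 1.4 = 0.42
Total multiplier = 1 + 0.42 = 1.42
Expected damage = 500 * 1.42 = 710.00

710.00 damage


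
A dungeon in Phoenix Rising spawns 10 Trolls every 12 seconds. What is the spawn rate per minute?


Spawns per minute = count * (60 / interval)
= 10 * (60 / 12)
= 10 * 5.0
= 50.0

50.0 per minute


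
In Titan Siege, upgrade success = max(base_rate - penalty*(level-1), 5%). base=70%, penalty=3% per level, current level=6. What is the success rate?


raw_rate = 70 - 3 * (6 - 1)
= 70 - 3 * 5
= 70 - 15
= 55
Apply floor: max(55, 5) = 55%

55%


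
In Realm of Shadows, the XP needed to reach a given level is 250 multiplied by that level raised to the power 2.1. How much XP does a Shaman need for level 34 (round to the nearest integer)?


XP = 250 * level^2.1
Substitute level = 34:
XP = 250 * 34^2.1
= 250 * 1644.7721
= 411193

411193 XP


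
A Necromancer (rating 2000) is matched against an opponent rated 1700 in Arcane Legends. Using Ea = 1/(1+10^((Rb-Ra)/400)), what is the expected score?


Elo expected score: Ea = 1/(1 + 10^((Rb-Ra)/400))
Rb - Ra = 1700 - 2000 = -300
(Rb-Ra)/400 = -300/400 = -0.75
10^-0.75 = 0.177828
Ea = 1/(1 + 0.177828) = 1/1.177828 = 0.8490

0.8490


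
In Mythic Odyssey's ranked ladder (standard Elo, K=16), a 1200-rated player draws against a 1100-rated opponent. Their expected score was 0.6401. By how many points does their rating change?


Elo update: delta = K * (S - Ea), where S = 0.5 (draws)
S - Ea = 0.5 - 0.6401 = -0.1401
Rating change = 16 * -0.1401
= -2.24

-2.24 rating points


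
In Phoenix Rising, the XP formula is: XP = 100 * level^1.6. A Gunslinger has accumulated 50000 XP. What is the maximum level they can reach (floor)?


XP = 100 * level^1.6, so level = (XP / 100)^(1/1.6)
= (50000 / 100)^(1/1.6)
= 500.0^0.625
= 48.6246
Floor: level = 48

level 48


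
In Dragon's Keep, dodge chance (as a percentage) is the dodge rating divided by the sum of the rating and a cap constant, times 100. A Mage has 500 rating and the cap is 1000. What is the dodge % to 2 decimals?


dodge% = 500 / (500 + 1000) * 100
= 500 / 1500 * 100
= 0.333333 * 100
= 33.33%

33.33%


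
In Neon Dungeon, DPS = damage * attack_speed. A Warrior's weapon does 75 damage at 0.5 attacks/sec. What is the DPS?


DPS = damage * attack_speed
= 75 * 0.5
= 37.5

37.5 DPS


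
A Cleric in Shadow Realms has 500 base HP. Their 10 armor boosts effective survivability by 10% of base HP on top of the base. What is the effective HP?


EHP = 500 * (1 + 10/100)
= 500 * (1 + 0.1)
= 500 * 1.1
= 550.0

550.0 EHP


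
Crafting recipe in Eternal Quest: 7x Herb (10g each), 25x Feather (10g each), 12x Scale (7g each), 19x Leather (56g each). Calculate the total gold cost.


Cost breakdown:
  Herb: 7 * 10 = 70
  Feather: 25 * 10 = 250
  Scale: 12 * 7 = 84
  Leather: 19 * 56 = 1064
Total = 70 + 250 + 84 + 1064 = 1468

1468 gold


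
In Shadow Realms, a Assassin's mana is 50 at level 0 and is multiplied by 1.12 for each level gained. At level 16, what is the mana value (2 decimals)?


value = base * growth^level
= 50 * 1.12^16
= 50 * 6.130394
= 306.52

306.52 mana


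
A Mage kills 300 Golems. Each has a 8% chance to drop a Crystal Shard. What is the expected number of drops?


Expected drops = kills * (drop_rate / 100)
= 300 * (8 / 100)
= 300 * 0.08
= 24.0

24.0 drops


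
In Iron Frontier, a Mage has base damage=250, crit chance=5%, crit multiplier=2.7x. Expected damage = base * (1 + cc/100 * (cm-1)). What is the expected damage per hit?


E[dmg] = base * (1 + crit_chance * (crit_mult - 1))
cc as decimal = 5/100 = 0.05
cm - 1 = 2.7 - 1 = 1.7
Bonus factor = 0.05 * 1.7 = 0.085
Total multiplier = 1 + 0.085 = 1.085
Expected damage = 250 * 1.085 = 271.25

271.25 damage


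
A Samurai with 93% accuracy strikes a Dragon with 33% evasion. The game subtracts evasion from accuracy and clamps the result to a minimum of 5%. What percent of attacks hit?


accuracy - evasion = 93 - 33 = 60
Apply floor: max(60, 5) = 60
Hit chance = 60%

60%


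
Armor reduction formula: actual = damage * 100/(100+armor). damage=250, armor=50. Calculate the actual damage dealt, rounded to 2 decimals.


actual = 250 * 100 / (100 + 50)
= 250 * 100 / 150
= 25000 / 150
= 166.67

166.67 damage


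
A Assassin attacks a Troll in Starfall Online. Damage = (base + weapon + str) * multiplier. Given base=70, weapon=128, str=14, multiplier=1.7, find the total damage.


Sum base + weapon + str = 70 + 128 + 14 = 212
Multiply by 1.7:
212 * 1.7 = 360.4

360.4 damage


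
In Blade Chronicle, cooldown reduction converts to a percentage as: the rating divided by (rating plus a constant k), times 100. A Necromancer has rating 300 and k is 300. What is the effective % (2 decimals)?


effective% = rating / (rating + k) * 100
= 300 / (300 + 300) * 100
= 300 / 600 * 100
= 0.5 * 100
= 50.00%

50.00%


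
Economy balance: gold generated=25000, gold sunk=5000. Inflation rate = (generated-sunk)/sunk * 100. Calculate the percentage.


Net gold = 25000 - 5000 = 20000
Inflation rate = net / sunk * 100 = 20000 / 5000 * 100
= 4.0 * 100
= 400.00%

400.00%


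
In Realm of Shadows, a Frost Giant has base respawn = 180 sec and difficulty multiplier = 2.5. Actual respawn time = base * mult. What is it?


Respawn time = base * multiplier
= 180 * 2.5
= 450.0 seconds

450.0 seconds


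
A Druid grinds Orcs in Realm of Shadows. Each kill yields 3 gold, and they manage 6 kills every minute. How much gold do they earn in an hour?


Gold per minute = 3 * 6 = 18
Gold per hour = 18 * 60 = 1080

1080 gold/hour


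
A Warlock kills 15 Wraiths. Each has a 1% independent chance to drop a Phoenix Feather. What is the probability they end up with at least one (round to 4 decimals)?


P(at least one) = 1 - P(none) = 1 - (1-p)^n
p = 1/100 = 0.01
1 - p = 0.99
(1 - p)^15 = 0.99^15 = 0.860058
P(at least one) = 1 - 0.860058 = 0.1399

0.1399


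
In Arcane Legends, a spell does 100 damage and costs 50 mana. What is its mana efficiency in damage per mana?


Efficiency = damage / mana
= 100 / 50
= 2.00

2.00 dmg/mana


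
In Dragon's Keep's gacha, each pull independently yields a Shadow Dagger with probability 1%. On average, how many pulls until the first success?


Expected pulls for a geometric distribution = 1/p = 100 / rate%
= 100 / 1
= 100.0

100.0 pulls


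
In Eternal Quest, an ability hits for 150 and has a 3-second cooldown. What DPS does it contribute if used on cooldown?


DPS = damage / cooldown
= 150 / 3
= 50.00

50.00 DPS


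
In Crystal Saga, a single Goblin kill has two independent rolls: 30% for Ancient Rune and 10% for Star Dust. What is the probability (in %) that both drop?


For independent events, P(both) = P(A) * P(B)
= 30% * 10%
= 300 / 100 %
= 3.0%

3.0%


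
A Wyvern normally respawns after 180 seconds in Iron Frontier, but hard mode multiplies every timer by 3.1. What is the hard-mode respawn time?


Respawn time = base * multiplier
= 180 * 3.1
= 558.0 seconds

558.0 seconds


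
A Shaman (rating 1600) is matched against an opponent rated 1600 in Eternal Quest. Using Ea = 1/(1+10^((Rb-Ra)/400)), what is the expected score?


Elo expected score: Ea = 1/(1 + 10^((Rb-Ra)/400))
Rb - Ra = 1600 - 1600 = 0
(Rb-Ra)/400 = 0/400 = 0.0
10^0.0 = 1.0
Ea = 1/(1 + 1.0) = 1/2.0 = 0.5000

0.5000


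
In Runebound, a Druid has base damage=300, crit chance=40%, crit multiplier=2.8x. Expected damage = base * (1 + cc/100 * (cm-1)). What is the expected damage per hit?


E[dmg] = base * (1 + crit_chance * (crit_mult - 1))
cc as decimal = 40/100 = 0.4
cm - 1 = 2.8 - 1 = 1.8
Bonus factor = 0.4 * 1.8 = 0.72
Total multiplier = 1 + 0.72 = 1.72
Expected damage = 300 * 1.72 = 516.00

516.00 damage


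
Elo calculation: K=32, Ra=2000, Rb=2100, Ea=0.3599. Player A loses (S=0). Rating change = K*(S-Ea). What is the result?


Elo update: delta = K * (S - Ea), where S = 0 (loses)
S - Ea = 0 - 0.3599 = -0.3599
Rating change = 32 * -0.3599
= -11.52

-11.52 rating points


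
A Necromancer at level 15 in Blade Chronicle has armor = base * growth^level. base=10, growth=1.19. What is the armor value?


value = base * growth^level
= 10 * 1.19^15
= 10 * 13.58953
= 135.90

135.90 armor


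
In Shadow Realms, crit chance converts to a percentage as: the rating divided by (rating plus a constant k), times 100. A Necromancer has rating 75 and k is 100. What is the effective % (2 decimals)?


effective% = rating / (rating + k) * 100
= 75 / (75 + 100) * 100
= 75 / 175 * 100
= 0.428571 * 100
= 42.86%

42.86%


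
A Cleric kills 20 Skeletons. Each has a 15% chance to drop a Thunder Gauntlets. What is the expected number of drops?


Expected drops = kills * (drop_rate / 100)
= 20 * (15 / 100)
= 20 * 0.15
= 3.0

3.0 drops


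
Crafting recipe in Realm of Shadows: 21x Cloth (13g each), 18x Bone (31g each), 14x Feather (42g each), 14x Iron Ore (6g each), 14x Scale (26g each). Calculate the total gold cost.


Cost breakdown:
  Cloth: 21 * 13 = 273
  Bone: 18 * 31 = 558
  Feather: 14 * 42 = 588
  Iron Ore: 14 * 6 = 84
  Scale: 14 * 26 = 364
Total = 273 + 558 + 588 + 84 + 364 = 1867

1867 gold


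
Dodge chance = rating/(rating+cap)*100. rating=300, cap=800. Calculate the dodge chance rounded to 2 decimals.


dodge% = 300 / (300 + 800) * 100
= 300 / 1100 * 100
= 0.272727 * 100
= 27.27%

27.27%


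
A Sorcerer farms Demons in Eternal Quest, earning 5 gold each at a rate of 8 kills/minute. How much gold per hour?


Gold per minute = 5 * 8 = 40
Gold per hour = 40 * 60 = 2400

2400 gold/hour


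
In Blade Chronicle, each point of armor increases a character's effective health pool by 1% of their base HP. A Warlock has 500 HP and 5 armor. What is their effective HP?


EHP = 500 * (1 + 5/100)
= 500 * (1 + 0.05)
= 500 * 1.05
= 525.0

525.0 EHP


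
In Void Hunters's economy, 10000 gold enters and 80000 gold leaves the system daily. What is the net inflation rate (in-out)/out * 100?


Net gold = 10000 - 80000 = -70000
Inflation rate = net / sunk * 100 = -70000 / 80000 * 100
= -0.875 * 100
= -87.50%

-87.50%


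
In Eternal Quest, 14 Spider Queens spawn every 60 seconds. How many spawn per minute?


Spawns per minute = count * (60 / interval)
= 14 * (60 / 60)
= 14 * 1.0
= 14.0

14.0 per minute


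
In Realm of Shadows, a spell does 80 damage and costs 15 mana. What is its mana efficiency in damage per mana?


Efficiency = damage / mana
= 80 / 15
= 5.33

5.33 dmg/mana


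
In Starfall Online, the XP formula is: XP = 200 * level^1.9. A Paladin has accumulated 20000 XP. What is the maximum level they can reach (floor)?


XP = 200 * level^1.9, so level = (XP / 200)^(1/1.9)
= (20000 / 200)^(1/1.9)
= 100.0^0.5263
= 11.2884
Floor: level = 11

level 11


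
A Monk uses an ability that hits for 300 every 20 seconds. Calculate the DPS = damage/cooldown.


DPS = damage / cooldown
= 300 / 20
= 15.00

15.00 DPS


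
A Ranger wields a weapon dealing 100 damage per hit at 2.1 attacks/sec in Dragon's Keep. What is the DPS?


DPS = damage * attack_speed
= 100 * 2.1
= 210.0

210.0 DPS


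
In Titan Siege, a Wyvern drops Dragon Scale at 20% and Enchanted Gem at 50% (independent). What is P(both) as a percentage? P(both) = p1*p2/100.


For independent events, P(both) = P(A) * P(B)
= 20% * 50%
= 1000 / 100 %
= 10.0%

10.0%


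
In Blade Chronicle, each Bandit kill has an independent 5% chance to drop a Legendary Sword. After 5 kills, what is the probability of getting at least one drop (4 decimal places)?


P(at least one) = 1 - P(none) = 1 - (1-p)^n
p = 5/100 = 0.05
1 - p = 0.95
(1 - p)^5 = 0.95^5 = 0.773781
P(at least one) = 1 - 0.773781 = 0.2262

0.2262


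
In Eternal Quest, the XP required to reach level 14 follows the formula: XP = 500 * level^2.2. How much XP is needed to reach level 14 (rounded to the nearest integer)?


XP = 500 * level^2.2
Substitute level = 14:
XP = 500 * 14^2.2
= 500 * 332.2628
= 166131

166131 XP


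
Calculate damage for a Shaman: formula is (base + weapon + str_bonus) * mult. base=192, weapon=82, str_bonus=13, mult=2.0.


Sum base + weapon + str = 192 + 82 + 13 = 287
Multiply by 2.0:
287 * 2.0 = 574.0

574.0 damage


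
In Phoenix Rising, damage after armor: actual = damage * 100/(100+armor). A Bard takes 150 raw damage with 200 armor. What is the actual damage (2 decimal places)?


actual = 150 * 100 / (100 + 200)
= 150 * 100 / 300
= 15000 / 300
= 50.00

50.00 damage


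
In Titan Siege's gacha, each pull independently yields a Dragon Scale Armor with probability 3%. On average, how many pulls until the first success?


Expected pulls for a geometric distribution = 1/p = 100 / rate%
= 100 / 3
= 33.33

33.33 pulls


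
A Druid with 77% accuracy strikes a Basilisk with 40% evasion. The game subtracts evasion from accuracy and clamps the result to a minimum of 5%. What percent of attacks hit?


accuracy - evasion = 77 - 40 = 37
Apply floor: max(37, 5) = 37
Hit chance = 37%

37%


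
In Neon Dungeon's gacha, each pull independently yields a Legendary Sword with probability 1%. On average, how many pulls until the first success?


Expected pulls for a geometric distribution = 1/p = 100 / rate%
= 100 / 1
= 100.0

100.0 pulls


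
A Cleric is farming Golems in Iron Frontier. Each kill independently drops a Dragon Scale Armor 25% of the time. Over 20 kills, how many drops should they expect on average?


Expected drops = kills * (drop_rate / 100)
= 20 * (25 / 100)
= 20 * 0.25
= 5.0

5.0 drops


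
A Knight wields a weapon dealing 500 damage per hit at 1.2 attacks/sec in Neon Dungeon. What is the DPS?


DPS = damage * attack_speed
= 500 * 1.2
= 600.0

600.0 DPS


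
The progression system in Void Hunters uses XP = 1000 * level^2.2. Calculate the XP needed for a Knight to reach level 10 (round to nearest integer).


XP = 1000 * level^2.2
Substitute level = 10:
XP = 1000 * 10^2.2
= 1000 * 158.4893
= 158489

158489 XP


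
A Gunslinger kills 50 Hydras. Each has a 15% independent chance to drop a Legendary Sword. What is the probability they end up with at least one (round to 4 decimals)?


P(at least one) = 1 - P(none) = 1 - (1-p)^n
p = 15/100 = 0.15
1 - p = 0.85
(1 - p)^50 = 0.85^50 = 0.000296
P(at least one) = 1 - 0.000296 = 0.9997

0.9997


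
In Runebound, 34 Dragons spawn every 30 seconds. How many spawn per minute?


Spawns per minute = count * (60 / interval)
= 34 * (60 / 30)
= 34 * 2.0
= 68.0

68.0 per minute


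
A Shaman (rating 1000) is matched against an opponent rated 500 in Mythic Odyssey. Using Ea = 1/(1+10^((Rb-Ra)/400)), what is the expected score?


Elo expected score: Ea = 1/(1 + 10^((Rb-Ra)/400))
Rb - Ra = 500 - 1000 = -500
(Rb-Ra)/400 = -500/400 = -1.25
10^-1.25 = 0.056234
Ea = 1/(1 + 0.056234) = 1/1.056234 = 0.9468

0.9468


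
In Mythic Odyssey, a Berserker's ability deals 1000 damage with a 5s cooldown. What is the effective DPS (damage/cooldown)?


DPS = damage / cooldown
= 1000 / 5
= 200.00

200.00 DPS


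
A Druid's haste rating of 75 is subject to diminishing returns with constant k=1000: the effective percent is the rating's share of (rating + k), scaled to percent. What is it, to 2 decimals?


effective% = rating / (rating + k) * 100
= 75 / (75 + 1000) * 100
= 75 / 1075 * 100
= 0.069767 * 100
= 6.98%

6.98%


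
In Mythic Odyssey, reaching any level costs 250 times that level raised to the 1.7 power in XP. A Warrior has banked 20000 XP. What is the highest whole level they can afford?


XP = 250 * level^1.7, so level = (XP / 250)^(1/1.7)
= (20000 / 250)^(1/1.7)
= 80.0^0.5882
= 13.1663
Floor: level = 13

level 13


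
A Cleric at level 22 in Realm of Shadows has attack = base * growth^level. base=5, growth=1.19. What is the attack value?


value = base * growth^level
= 5 * 1.19^22
= 5 * 45.923307
= 229.62

229.62 attack


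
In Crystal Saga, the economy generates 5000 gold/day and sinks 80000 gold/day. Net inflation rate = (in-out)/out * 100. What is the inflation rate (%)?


Net gold = 5000 - 80000 = -75000
Inflation rate = net / sunk * 100 = -75000 / 80000 * 100
= -0.9375 * 100
= -93.75%

-93.75%


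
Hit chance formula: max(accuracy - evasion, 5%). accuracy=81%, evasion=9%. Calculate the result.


accuracy - evasion = 81 - 9 = 72
Apply floor: max(72, 5) = 72
Hit chance = 72%

72%


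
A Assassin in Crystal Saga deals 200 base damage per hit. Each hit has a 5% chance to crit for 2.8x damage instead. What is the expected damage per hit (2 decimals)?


E[dmg] = base * (1 + crit_chance * (crit_mult - 1))
cc as decimal = 5/100 = 0.05
cm - 1 = 2.8 - 1 = 1.8
Bonus factor = 0.05 * 1.8 = 0.09
Total multiplier = 1 + 0.09 = 1.09
Expected damage = 200 * 1.09 = 218.00

218.00 damage


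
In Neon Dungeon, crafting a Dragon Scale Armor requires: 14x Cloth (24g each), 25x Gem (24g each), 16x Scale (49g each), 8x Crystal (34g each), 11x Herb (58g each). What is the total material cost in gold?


Cost breakdown:
  Cloth: 14 * 24 = 336
  Gem: 25 * 24 = 600
  Scale: 16 * 49 = 784
  Crystal: 8 * 34 = 272
  Herb: 11 * 58 = 638
Total = 336 + 600 + 784 + 272 + 638 = 2630

2630 gold


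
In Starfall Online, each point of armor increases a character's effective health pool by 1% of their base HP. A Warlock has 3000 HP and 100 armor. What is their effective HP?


EHP = 3000 * (1 + 100/100)
= 3000 * (1 + 1.0)
= 3000 * 2.0
= 6000.0

6000.0 EHP


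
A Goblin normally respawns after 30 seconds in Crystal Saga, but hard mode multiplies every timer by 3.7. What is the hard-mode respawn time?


Respawn time = base * multiplier
= 30 * 3.7
= 111.0 seconds

111.0 seconds


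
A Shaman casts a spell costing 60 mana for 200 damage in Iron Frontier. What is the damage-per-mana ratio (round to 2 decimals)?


Efficiency = damage / mana
= 200 / 60
= 3.33

3.33 dmg/mana


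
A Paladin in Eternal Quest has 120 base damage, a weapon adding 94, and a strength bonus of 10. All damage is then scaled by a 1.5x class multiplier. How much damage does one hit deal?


Sum base + weapon + str = 120 + 94 + 10 = 224
Multiply by 1.5:
224 * 1.5 = 336.0

336.0 damage


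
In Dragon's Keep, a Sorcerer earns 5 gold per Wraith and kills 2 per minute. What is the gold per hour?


Gold per minute = 5 * 2 = 10
Gold per hour = 10 * 60 = 600

600 gold/hour


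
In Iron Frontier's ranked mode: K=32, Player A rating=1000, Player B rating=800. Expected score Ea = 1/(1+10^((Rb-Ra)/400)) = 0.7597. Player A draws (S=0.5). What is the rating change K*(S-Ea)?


Elo update: delta = K * (S - Ea), where S = 0.5 (draws)
S - Ea = 0.5 - 0.7597 = -0.2597
Rating change = 32 * -0.2597
= -8.31

-8.31 rating points


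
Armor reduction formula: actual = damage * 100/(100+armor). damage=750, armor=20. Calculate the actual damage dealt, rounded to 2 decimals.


actual = 750 * 100 / (100 + 20)
= 750 * 100 / 120
= 75000 / 120
= 625.00

625.00 damage


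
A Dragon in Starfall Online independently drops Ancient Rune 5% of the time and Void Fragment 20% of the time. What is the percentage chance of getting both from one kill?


For independent events, P(both) = P(A) * P(B)
= 5% * 20%
= 100 / 100 %
= 1.0%

1.0%


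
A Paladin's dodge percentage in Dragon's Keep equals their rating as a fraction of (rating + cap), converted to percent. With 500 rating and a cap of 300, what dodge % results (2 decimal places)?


dodge% = 500 / (500 + 300) * 100
= 500 / 800 * 100
= 0.625 * 100
= 62.50%

62.50%


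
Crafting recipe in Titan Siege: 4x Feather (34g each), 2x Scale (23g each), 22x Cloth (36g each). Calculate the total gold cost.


Cost breakdown:
  Feather: 4 * 34 = 136
  Scale: 2 * 23 = 46
  Cloth: 22 * 36 = 792
Total = 136 + 46 + 792 = 974

974 gold


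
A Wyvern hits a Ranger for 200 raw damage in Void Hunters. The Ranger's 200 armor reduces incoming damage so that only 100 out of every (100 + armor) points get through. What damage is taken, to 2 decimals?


actual = 200 * 100 / (100 + 200)
= 200 * 100 / 300
= 20000 / 300
= 66.67

66.67 damage


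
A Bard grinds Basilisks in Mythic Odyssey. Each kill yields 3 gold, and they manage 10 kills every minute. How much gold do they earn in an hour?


Gold per minute = 3 * 10 = 30
Gold per hour = 30 * 60 = 1800

1800 gold/hour


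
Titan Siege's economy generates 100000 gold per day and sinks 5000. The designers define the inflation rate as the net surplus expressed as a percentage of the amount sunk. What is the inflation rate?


Net gold = 100000 - 5000 = 95000
Inflation rate = net / sunk * 100 = 95000 / 5000 * 100
= 19.0 * 100
= 1900.00%

1900.00%


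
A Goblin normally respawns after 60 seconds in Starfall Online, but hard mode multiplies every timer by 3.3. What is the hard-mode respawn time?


Respawn time = base * multiplier
= 60 * 3.3
= 198.0 seconds

198.0 seconds


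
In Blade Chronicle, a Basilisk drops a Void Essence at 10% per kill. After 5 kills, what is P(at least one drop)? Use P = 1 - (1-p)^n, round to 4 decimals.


P(at least one) = 1 - P(none) = 1 - (1-p)^n
p = 10/100 = 0.1
1 - p = 0.9
(1 - p)^5 = 0.9^5 = 0.590490
P(at least one) = 1 - 0.590490 = 0.4095

0.4095


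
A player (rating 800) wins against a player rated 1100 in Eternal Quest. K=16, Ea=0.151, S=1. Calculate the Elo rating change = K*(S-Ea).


Elo update: delta = K * (S - Ea), where S = 1 (wins)
S - Ea = 1 - 0.151 = 0.849
Rating change = 16 * 0.849
= 13.58

13.58 rating points


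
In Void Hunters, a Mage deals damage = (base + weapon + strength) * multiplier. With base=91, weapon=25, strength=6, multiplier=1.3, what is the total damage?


Sum base + weapon + str = 91 + 25 + 6 = 122
Multiply by 1.3:
122 * 1.3 = 158.6

158.6 damage


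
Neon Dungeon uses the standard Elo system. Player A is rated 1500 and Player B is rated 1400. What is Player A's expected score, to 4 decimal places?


Elo expected score: Ea = 1/(1 + 10^((Rb-Ra)/400))
Rb - Ra = 1400 - 1500 = -100
(Rb-Ra)/400 = -100/400 = -0.25
10^-0.25 = 0.562341
Ea = 1/(1 + 0.562341) = 1/1.562341 = 0.6401

0.6401


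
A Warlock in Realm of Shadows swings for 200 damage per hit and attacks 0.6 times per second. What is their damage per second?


DPS = damage * attack_speed
= 200 * 0.6
= 120.0

120.0 DPS


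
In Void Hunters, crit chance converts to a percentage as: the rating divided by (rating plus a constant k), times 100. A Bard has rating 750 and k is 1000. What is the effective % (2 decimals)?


effective% = rating / (rating + k) * 100
= 750 / (750 + 1000) * 100
= 750 / 1750 * 100
= 0.428571 * 100
= 42.86%

42.86%


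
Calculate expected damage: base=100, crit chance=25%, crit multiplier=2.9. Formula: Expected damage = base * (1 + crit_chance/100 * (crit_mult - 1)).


E[dmg] = base * (1 + crit_chance * (crit_mult - 1))
cc as decimal = 25/100 = 0.25
cm - 1 = 2.9 - 1 = 1.9
Bonus factor = 0.25 * 1.9 = 0.475
Total multiplier = 1 + 0.475 = 1.475
Expected damage = 100 * 1.475 = 147.50

147.50 damage


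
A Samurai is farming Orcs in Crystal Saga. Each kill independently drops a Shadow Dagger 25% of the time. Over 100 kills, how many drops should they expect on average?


Expected drops = kills * (drop_rate / 100)
= 100 * (25 / 100)
= 100 * 0.25
= 25.0

25.0 drops


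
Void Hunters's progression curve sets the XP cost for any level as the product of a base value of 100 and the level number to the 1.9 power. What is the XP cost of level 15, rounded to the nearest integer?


XP = 100 * level^1.9
Substitute level = 15:
XP = 100 * 15^1.9
= 100 * 171.6222
= 17162

17162 XP


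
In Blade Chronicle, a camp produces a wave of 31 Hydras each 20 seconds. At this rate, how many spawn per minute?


Spawns per minute = count * (60 / interval)
= 31 * (60 / 20)
= 31 * 3.0
= 93.0

93.0 per minute


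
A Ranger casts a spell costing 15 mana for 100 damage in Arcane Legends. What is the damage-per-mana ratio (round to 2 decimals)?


Efficiency = damage / mana
= 100 / 15
= 6.67

6.67 dmg/mana


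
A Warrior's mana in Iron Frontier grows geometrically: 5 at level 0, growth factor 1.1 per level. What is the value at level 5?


value = base * growth^level
= 5 * 1.1^5
= 5 * 1.61051
= 8.05

8.05 mana


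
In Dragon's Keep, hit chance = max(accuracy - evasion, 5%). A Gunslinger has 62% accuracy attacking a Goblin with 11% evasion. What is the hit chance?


accuracy - evasion = 62 - 11 = 51
Apply floor: max(51, 5) = 51
Hit chance = 51%

51%


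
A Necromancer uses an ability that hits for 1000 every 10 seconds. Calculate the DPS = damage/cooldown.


DPS = damage / cooldown
= 1000 / 10
= 100.00

100.00 DPS


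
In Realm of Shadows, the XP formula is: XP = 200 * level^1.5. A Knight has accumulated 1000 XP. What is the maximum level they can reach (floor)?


XP = 200 * level^1.5, so level = (XP / 200)^(1/1.5)
= (1000 / 200)^(1/1.5)
= 5.0^0.6667
= 2.924
Floor: level = 2

level 2


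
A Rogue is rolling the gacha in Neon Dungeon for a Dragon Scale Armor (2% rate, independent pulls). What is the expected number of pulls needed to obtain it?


Expected pulls for a geometric distribution = 1/p = 100 / rate%
= 100 / 2
= 50.0

50.0 pulls
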